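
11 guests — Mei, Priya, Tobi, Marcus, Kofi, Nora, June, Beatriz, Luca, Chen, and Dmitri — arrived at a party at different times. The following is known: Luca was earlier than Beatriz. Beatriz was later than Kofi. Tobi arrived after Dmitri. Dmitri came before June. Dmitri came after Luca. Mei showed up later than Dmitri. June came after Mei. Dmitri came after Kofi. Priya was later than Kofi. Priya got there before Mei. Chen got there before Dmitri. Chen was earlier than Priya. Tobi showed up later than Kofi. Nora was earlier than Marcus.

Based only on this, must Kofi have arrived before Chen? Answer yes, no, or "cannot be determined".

No chain of stated constraints runs from Kofi to Chen, and none runs from Chen to Kofi either.
So the relative order of Kofi and Chen is not fixed by the given facts.

cannot be determined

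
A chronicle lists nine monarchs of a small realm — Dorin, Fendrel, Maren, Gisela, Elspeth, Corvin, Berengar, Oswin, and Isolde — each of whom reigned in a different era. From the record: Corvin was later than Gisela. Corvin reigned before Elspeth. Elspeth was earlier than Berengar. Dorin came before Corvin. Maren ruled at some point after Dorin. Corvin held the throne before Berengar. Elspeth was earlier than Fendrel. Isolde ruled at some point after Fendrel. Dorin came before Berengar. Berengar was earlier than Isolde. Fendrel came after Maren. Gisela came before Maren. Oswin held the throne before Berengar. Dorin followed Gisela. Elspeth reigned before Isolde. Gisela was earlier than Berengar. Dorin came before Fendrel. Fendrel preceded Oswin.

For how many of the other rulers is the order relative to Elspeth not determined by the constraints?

1

Forced before Elspeth: Corvin, Dorin, and Gisela; forced after Elspeth: Berengar, Fendrel, Isolde, and Oswin.
That leaves Maren with no forced order relative to Elspeth — 1.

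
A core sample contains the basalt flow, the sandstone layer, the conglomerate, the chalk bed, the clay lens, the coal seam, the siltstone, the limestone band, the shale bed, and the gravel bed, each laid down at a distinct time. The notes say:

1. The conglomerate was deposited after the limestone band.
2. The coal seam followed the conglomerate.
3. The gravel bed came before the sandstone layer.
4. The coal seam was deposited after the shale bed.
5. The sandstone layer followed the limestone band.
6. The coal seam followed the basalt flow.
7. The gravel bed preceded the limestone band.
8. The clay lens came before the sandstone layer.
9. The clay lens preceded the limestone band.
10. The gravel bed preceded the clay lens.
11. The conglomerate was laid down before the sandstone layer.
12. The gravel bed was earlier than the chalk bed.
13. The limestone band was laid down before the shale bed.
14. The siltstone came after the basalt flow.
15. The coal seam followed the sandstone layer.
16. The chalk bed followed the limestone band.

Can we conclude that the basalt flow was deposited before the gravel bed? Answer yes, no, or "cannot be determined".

No chain of stated constraints runs from the basalt flow to the gravel bed, and none runs from the gravel bed to the basalt flow either.
So the relative order of the basalt flow and the gravel bed is not fixed by the given facts.

cannot be determined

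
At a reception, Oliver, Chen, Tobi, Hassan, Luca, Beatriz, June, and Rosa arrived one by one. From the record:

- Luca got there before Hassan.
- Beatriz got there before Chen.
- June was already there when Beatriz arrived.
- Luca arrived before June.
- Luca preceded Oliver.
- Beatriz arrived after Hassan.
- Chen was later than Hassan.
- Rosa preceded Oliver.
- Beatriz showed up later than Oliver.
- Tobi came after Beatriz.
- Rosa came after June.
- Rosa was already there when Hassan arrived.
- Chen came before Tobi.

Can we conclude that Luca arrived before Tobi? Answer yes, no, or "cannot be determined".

Chain the constraints: Luca → Hassan → Chen → Tobi. Each link is directly stated, so Luca comes before Tobi.

yes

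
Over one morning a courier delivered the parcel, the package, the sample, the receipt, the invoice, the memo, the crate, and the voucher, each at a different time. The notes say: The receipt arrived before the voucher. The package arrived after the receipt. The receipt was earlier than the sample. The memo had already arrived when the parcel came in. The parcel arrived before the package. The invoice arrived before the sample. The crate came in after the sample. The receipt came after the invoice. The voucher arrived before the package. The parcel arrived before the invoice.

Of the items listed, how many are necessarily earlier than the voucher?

Directly stated before the voucher: the receipt.
The invoice reaches the voucher via the invoice → the receipt → the voucher.
The memo reaches the voucher via the memo → the parcel → the invoice → the receipt → the voucher.
The parcel reaches the voucher via the parcel → the invoice → the receipt → the voucher.
No chain forces the package (or any of the others) ahead of the voucher.
That's the invoice, the memo, the parcel, and the receipt — 4 in all.

4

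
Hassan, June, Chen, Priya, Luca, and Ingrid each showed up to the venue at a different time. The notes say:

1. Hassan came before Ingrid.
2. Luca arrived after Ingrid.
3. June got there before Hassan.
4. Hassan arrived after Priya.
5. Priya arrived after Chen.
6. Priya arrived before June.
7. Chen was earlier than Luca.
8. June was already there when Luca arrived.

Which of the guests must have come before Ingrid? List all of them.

Chen, Hassan, June, Priya

Directly stated before Ingrid: Hassan.
Chen reaches Ingrid via Chen → Priya → Hassan → Ingrid.
June reaches Ingrid via June → Hassan → Ingrid.
Priya reaches Ingrid via Priya → Hassan → Ingrid.
No chain forces Luca ahead of Ingrid.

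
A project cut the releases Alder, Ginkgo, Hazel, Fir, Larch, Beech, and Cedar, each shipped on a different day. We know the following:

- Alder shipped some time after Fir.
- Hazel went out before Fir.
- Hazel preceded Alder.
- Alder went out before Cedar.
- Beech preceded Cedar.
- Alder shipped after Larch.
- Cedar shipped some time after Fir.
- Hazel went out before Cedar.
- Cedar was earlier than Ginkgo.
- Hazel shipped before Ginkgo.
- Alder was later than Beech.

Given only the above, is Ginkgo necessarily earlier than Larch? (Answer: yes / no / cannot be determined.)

no

Tracing the constraints gives Larch → Alder → Cedar → Ginkgo, so Larch must come before Ginkgo.
That means Ginkgo cannot be before Larch.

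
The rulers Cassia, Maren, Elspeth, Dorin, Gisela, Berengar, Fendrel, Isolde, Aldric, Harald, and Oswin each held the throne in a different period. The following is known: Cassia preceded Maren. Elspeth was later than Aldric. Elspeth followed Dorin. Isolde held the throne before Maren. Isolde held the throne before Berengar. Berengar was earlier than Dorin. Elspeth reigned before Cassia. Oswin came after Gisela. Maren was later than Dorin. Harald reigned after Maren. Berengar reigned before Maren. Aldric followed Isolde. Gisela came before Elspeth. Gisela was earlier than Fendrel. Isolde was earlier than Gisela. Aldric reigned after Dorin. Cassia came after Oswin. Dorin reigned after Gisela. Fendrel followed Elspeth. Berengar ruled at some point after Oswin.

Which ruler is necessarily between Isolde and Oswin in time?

Gisela

Tracing the constraints gives Isolde → Gisela → Oswin, so Gisela sits after Isolde and before Oswin.
No other ruler is forced both after Isolde and before Oswin.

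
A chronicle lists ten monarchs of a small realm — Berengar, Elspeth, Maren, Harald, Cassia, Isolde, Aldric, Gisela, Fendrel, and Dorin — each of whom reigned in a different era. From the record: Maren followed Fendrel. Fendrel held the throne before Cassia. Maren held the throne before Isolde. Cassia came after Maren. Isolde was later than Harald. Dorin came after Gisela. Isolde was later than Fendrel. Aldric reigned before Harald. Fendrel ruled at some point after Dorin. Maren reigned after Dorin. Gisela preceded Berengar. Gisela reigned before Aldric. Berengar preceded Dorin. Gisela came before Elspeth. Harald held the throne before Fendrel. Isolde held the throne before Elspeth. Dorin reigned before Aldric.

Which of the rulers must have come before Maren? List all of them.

Directly stated before Maren: Dorin and Fendrel.
Aldric reaches Maren via Aldric → Harald → Fendrel → Maren.
Berengar reaches Maren via Berengar → Dorin → Maren.
Gisela reaches Maren via Gisela → Dorin → Maren.
Likewise Harald reaches Maren by chaining the stated constraints.

Aldric, Berengar, Dorin, Fendrel, Gisela, Harald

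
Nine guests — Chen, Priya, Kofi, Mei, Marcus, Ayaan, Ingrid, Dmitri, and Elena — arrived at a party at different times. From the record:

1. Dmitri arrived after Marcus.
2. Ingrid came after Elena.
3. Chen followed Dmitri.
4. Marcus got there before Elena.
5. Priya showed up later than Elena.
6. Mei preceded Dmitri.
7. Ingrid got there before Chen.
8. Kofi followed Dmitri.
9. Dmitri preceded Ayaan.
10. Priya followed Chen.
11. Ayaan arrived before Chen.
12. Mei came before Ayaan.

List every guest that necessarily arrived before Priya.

Directly stated before Priya: Chen and Elena.
Ayaan reaches Priya via Ayaan → Chen → Priya.
Dmitri reaches Priya via Dmitri → Chen → Priya.
Ingrid reaches Priya via Ingrid → Chen → Priya.
Likewise Marcus and Mei each reach Priya by chaining the stated constraints.

Ayaan, Chen, Dmitri, Elena, Ingrid, Marcus, Mei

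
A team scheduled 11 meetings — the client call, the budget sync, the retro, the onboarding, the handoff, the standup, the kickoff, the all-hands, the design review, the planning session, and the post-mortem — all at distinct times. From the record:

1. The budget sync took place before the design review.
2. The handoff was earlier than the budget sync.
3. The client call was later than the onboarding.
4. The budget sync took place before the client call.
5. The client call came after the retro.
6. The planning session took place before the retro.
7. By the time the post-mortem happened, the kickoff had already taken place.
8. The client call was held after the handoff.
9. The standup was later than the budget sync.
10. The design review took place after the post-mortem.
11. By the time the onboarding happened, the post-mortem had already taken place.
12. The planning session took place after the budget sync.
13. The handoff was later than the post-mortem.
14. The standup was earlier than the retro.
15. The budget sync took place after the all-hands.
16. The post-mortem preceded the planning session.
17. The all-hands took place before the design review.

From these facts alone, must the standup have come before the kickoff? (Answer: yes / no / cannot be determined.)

Tracing the constraints gives the kickoff → the post-mortem → the handoff → the budget sync → the standup, so the kickoff must come before the standup.
That means the standup cannot be before the kickoff.

no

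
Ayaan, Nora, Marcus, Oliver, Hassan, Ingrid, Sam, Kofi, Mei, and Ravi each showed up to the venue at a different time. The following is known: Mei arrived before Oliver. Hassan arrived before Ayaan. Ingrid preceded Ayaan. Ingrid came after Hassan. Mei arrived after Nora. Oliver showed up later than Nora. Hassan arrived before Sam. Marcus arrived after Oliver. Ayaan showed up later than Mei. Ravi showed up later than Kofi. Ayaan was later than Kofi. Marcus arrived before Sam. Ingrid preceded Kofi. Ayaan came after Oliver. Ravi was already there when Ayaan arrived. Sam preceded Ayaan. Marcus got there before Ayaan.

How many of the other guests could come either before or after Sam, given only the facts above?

3

Forced before Sam: Hassan, Marcus, Mei, Nora, and Oliver; forced after Sam: Ayaan.
That leaves Ingrid, Kofi, and Ravi with no forced order relative to Sam — 3.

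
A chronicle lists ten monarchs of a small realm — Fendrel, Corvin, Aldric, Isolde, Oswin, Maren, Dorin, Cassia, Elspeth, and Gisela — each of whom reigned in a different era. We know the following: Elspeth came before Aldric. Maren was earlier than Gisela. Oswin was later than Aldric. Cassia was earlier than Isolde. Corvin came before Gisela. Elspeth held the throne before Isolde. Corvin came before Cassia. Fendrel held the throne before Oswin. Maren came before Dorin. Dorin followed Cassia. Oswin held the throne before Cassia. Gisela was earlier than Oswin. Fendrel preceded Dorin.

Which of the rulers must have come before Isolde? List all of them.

Directly stated before Isolde: Cassia and Elspeth.
Aldric reaches Isolde via Aldric → Oswin → Cassia → Isolde.
Corvin reaches Isolde via Corvin → Cassia → Isolde.
Fendrel reaches Isolde via Fendrel → Oswin → Cassia → Isolde.
Likewise Gisela, Maren, and Oswin each reach Isolde by chaining the stated constraints.
No chain forces Dorin ahead of Isolde.

Aldric, Cassia, Corvin, Elspeth, Fendrel, Gisela, Maren, Oswin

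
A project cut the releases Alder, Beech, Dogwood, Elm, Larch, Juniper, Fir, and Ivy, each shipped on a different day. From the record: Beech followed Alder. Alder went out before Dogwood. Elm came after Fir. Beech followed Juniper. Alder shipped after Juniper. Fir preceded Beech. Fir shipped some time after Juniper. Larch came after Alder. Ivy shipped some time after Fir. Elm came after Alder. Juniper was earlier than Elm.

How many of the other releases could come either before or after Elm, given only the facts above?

Forced before Elm: Alder, Fir, and Juniper.
That leaves Beech, Dogwood, Ivy, and Larch with no forced order relative to Elm — 4.

4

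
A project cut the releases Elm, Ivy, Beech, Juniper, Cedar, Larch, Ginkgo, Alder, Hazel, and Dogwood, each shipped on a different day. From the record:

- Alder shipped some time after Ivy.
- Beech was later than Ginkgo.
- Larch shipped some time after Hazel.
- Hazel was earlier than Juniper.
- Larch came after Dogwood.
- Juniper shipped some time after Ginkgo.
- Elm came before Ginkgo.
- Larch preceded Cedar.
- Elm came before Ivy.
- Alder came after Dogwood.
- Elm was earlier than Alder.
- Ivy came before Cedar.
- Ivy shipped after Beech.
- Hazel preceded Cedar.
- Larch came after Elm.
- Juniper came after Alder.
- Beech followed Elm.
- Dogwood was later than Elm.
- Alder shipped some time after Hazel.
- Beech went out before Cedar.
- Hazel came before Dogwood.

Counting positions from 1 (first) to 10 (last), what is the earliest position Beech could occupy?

3

Elm and Ginkgo must both come before Beech — 2 forced predecessors.
Nothing else is forced ahead of Beech, so its earliest slot is position 2 + 1 = 3.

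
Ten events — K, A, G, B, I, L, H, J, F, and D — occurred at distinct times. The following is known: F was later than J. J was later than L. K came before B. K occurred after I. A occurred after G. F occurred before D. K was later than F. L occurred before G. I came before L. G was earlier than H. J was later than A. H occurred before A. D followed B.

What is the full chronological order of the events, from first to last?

I, L, G, H, A, J, F, K, B, D

The constraints fix every adjacent pair, so only one ordering works:
I → L → G → H → A → J → F → K → B → D.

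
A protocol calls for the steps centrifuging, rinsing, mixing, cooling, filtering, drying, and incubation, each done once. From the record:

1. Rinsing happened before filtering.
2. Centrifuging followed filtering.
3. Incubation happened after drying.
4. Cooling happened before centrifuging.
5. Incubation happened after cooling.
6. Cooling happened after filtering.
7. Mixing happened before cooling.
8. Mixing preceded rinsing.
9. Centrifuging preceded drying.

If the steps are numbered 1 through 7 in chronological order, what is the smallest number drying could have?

6

Centrifuging, cooling, filtering, mixing, and rinsing must all come before drying — 5 forced predecessors.
Nothing else is forced ahead of drying, so its earliest slot is position 5 + 1 = 6.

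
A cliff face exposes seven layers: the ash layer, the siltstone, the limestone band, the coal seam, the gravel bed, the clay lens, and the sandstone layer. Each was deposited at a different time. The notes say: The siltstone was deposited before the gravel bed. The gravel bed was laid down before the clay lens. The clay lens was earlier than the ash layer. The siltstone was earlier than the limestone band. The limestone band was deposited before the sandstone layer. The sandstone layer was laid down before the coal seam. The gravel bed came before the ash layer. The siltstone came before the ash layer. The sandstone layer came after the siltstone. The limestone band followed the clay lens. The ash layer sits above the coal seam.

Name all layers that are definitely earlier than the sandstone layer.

the clay lens, the gravel bed, the limestone band, the siltstone

Directly stated before the sandstone layer: the limestone band and the siltstone.
The clay lens reaches the sandstone layer via the clay lens → the limestone band → the sandstone layer.
The gravel bed reaches the sandstone layer via the gravel bed → the clay lens → the limestone band → the sandstone layer.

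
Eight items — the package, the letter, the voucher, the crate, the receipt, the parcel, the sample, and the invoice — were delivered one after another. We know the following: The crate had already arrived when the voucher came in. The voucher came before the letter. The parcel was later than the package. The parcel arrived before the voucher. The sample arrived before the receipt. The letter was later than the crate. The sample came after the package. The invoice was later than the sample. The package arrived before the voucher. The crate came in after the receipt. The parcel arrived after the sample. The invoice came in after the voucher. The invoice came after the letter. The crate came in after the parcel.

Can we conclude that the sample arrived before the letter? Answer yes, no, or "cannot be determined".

Chain the constraints: the sample → the receipt → the crate → the letter. Each link is directly stated, so the sample comes before the letter.

yes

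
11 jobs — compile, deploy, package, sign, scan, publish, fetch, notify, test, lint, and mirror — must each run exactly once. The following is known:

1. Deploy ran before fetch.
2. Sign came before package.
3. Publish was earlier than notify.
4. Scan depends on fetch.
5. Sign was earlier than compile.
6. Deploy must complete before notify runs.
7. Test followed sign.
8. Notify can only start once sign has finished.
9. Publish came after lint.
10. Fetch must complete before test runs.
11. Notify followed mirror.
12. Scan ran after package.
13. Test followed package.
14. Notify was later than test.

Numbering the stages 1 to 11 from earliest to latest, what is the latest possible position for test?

Test must come before notify — 1 stage forced after it.
Everything else can be placed before test in some valid order, so test can sit as late as position 11 − 1 = 10.

10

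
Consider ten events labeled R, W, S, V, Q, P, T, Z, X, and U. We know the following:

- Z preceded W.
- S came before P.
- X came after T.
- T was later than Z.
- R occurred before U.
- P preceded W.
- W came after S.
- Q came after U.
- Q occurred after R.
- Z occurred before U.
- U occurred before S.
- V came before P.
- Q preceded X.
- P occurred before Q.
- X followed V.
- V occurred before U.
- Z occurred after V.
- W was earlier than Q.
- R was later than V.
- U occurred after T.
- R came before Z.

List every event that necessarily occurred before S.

Directly stated before S: U.
R reaches S via R → U → S.
T reaches S via T → U → S.
V reaches S via V → U → S.
Likewise Z reaches S by chaining the stated constraints.
No chain forces Q (or any of the others) ahead of S.

R, T, U, V, Z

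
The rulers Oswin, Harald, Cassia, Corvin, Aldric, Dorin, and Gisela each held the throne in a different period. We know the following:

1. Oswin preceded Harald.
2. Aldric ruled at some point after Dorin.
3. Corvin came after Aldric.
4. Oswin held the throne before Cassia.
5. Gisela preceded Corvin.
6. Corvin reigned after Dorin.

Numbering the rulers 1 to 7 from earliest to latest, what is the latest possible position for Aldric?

Aldric must come before Corvin — 1 ruler forced after them.
Everything else can be placed before Aldric in some valid order, so Aldric can sit as late as position 7 − 1 = 6.

6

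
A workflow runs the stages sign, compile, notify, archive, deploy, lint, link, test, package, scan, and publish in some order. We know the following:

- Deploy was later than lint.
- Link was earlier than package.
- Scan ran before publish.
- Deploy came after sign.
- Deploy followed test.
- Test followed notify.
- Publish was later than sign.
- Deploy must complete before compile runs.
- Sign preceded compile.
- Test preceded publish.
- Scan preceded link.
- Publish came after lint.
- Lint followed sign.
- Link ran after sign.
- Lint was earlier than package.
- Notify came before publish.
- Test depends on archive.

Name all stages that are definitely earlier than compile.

archive, deploy, lint, notify, sign, test

Directly stated before compile: deploy and sign.
Archive reaches compile via archive → test → deploy → compile.
Lint reaches compile via lint → deploy → compile.
Notify reaches compile via notify → test → deploy → compile.
Likewise test reaches compile by chaining the stated constraints.
No chain forces publish (or any of the others) ahead of compile.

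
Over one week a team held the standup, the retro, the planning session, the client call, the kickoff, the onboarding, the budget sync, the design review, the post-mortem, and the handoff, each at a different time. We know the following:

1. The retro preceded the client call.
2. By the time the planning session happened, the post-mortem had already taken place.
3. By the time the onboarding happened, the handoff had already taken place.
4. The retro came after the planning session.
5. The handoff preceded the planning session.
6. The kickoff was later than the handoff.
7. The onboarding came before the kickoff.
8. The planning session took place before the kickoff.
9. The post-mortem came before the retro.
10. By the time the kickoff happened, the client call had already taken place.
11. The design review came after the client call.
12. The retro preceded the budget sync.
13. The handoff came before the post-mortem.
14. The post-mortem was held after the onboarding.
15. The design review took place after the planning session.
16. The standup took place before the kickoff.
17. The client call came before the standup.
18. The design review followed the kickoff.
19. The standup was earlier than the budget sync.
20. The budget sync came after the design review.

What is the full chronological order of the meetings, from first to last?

The constraints fix every adjacent pair, so only one ordering works:
the handoff → the onboarding → the post-mortem → the planning session → the retro → the client call → the standup → the kickoff → the design review → the budget sync.

the handoff, the onboarding, the post-mortem, the planning session, the retro, the client call, the standup, the kickoff, the design review, the budget sync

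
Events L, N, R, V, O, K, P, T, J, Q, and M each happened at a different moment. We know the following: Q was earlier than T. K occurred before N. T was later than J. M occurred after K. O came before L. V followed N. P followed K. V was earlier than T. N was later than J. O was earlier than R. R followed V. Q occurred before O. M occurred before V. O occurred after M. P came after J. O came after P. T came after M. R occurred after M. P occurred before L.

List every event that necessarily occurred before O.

Directly stated before O: M, P, and Q.
J reaches O via J → P → O.
K reaches O via K → M → O.

J, K, M, P, Q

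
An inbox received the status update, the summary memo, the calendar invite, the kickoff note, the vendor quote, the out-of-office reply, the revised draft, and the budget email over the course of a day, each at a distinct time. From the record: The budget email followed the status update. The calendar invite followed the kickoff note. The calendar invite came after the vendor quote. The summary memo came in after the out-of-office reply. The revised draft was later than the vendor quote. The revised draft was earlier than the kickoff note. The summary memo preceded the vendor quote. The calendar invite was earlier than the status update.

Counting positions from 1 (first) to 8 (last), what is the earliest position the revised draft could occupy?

4

The out-of-office reply, the summary memo, and the vendor quote must all come before the revised draft — 3 forced predecessors.
Nothing else is forced ahead of the revised draft, so its earliest slot is position 3 + 1 = 4.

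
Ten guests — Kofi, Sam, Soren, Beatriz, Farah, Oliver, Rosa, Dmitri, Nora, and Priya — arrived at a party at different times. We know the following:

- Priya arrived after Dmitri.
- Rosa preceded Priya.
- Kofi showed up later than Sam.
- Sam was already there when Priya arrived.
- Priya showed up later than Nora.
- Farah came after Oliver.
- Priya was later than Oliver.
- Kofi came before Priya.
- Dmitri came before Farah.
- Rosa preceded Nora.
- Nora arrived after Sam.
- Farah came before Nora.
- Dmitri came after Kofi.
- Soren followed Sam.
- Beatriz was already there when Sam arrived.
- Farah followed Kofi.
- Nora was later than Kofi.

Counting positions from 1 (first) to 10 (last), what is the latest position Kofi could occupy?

6

Kofi must come before Dmitri, Farah, Nora, and Priya — 4 guests forced after them.
Everything else can be placed before Kofi in some valid order, so Kofi can sit as late as position 10 − 4 = 6.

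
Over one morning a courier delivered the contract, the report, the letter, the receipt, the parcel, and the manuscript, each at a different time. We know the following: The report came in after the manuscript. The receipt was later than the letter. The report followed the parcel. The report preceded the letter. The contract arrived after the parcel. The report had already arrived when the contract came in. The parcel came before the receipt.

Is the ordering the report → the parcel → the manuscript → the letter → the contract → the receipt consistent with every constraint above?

no

The constraints require the parcel before the report, but in the proposed sequence the report appears ahead of the parcel. That one violation is enough.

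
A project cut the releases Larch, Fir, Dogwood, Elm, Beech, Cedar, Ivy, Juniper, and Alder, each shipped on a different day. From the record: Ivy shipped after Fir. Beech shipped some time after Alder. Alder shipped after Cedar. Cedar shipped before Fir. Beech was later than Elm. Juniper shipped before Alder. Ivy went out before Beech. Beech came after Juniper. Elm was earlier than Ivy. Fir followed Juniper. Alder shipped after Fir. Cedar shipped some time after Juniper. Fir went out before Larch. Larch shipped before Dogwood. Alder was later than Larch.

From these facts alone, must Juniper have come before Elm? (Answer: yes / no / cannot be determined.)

cannot be determined

No chain of stated constraints runs from Juniper to Elm, and none runs from Elm to Juniper either.
So the relative order of Juniper and Elm is not fixed by the given facts.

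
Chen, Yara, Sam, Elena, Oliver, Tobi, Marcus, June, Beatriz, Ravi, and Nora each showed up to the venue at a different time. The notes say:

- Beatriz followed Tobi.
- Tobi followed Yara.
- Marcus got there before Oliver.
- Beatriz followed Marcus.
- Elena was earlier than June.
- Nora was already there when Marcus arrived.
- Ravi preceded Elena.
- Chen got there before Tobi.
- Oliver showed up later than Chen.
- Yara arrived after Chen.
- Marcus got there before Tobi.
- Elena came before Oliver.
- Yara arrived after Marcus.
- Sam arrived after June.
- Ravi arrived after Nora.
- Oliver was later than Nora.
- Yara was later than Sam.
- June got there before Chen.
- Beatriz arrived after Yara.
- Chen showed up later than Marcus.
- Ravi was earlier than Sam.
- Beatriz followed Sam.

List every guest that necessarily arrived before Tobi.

Chen, Elena, June, Marcus, Nora, Ravi, Sam, Yara

Directly stated before Tobi: Chen, Marcus, and Yara.
Elena reaches Tobi via Elena → June → Chen → Tobi.
June reaches Tobi via June → Chen → Tobi.
Nora reaches Tobi via Nora → Marcus → Tobi.
Likewise Ravi and Sam each reach Tobi by chaining the stated constraints.
No chain forces Oliver (or any of the others) ahead of Tobi.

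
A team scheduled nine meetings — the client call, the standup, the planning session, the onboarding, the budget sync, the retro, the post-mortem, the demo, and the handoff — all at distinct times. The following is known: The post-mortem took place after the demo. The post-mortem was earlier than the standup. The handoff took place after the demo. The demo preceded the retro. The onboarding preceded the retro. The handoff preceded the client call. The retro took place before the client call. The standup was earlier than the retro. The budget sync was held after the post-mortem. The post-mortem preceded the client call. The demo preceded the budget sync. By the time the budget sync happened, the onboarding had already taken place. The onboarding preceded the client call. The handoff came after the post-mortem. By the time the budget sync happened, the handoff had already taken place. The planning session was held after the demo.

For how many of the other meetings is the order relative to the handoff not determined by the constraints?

Forced before the handoff: the demo and the post-mortem; forced after the handoff: the budget sync and the client call.
That leaves the onboarding, the planning session, the retro, and the standup with no forced order relative to the handoff — 4.

4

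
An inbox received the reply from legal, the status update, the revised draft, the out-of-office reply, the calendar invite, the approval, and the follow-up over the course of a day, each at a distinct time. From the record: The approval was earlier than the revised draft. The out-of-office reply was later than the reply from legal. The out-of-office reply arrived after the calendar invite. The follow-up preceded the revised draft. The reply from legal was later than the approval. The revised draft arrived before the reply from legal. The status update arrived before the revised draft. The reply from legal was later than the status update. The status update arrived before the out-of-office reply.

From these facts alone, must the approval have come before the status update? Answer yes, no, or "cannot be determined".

No chain of stated constraints runs from the approval to the status update, and none runs from the status update to the approval either.
So the relative order of the approval and the status update is not fixed by the given facts.

cannot be determined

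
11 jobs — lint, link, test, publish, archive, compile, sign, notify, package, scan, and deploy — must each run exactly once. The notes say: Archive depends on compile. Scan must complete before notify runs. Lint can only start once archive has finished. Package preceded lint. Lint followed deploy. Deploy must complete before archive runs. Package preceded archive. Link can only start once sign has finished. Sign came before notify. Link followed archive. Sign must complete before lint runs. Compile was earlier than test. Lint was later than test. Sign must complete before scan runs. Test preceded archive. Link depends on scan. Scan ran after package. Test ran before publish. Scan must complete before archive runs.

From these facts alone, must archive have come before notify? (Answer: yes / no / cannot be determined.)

cannot be determined

No chain of stated constraints runs from archive to notify, and none runs from notify to archive either.
So the relative order of archive and notify is not fixed by the given facts.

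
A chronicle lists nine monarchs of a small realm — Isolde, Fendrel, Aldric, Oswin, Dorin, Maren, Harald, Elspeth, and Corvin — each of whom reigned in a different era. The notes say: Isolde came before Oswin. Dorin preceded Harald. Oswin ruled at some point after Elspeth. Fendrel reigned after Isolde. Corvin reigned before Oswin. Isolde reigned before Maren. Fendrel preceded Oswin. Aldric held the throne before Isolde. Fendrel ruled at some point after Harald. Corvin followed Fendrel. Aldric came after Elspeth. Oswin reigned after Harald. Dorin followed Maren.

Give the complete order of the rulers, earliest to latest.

Elspeth, Aldric, Isolde, Maren, Dorin, Harald, Fendrel, Corvin, Oswin

The constraints fix every adjacent pair, so only one ordering works:
Elspeth → Aldric → Isolde → Maren → Dorin → Harald → Fendrel → Corvin → Oswin.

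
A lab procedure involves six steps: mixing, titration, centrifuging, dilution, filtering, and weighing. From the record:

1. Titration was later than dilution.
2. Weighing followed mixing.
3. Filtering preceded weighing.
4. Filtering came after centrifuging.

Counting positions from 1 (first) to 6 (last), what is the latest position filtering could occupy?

5

Filtering must come before weighing — 1 step forced after it.
Everything else can be placed before filtering in some valid order, so filtering can sit as late as position 6 − 1 = 5.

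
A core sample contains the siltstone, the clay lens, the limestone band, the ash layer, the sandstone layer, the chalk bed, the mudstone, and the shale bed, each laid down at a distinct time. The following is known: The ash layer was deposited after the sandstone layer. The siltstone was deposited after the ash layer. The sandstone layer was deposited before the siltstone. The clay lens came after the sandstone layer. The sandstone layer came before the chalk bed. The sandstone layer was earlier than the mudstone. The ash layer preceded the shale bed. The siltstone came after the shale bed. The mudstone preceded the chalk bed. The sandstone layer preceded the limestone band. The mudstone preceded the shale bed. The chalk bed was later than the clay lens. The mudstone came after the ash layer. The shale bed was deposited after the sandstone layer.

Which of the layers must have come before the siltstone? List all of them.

the ash layer, the mudstone, the sandstone layer, the shale bed

Directly stated before the siltstone: the ash layer, the sandstone layer, and the shale bed.
The mudstone reaches the siltstone via the mudstone → the shale bed → the siltstone.
No chain forces the clay lens (or any of the others) ahead of the siltstone.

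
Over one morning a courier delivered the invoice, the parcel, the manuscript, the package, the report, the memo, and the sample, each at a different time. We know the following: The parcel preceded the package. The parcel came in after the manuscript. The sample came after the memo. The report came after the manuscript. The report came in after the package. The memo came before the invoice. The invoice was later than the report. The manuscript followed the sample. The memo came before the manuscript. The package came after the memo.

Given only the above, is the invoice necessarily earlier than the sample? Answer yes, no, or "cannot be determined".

no

Tracing the constraints gives the sample → the manuscript → the report → the invoice, so the sample must come before the invoice.
That means the invoice cannot be before the sample.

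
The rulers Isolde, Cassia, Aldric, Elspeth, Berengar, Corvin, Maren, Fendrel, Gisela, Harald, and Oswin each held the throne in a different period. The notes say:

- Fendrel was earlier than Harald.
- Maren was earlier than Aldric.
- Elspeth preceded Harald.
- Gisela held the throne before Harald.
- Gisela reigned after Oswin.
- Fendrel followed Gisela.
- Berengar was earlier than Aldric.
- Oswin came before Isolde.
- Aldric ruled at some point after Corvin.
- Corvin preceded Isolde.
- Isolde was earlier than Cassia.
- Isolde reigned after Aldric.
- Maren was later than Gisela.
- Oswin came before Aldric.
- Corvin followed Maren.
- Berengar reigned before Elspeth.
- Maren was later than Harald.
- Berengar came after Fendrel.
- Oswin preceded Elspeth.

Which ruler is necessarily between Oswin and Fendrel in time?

Gisela

Tracing the constraints gives Oswin → Gisela → Fendrel, so Gisela sits after Oswin and before Fendrel.
No other ruler is forced both after Oswin and before Fendrel.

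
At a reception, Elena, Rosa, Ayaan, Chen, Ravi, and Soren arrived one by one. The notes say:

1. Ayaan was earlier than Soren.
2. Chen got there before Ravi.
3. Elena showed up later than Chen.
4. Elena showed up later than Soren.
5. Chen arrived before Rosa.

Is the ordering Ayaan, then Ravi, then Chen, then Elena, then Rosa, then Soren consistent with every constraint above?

The constraints require Chen before Ravi, but in the proposed sequence Ravi appears ahead of Chen. That one violation is enough.

no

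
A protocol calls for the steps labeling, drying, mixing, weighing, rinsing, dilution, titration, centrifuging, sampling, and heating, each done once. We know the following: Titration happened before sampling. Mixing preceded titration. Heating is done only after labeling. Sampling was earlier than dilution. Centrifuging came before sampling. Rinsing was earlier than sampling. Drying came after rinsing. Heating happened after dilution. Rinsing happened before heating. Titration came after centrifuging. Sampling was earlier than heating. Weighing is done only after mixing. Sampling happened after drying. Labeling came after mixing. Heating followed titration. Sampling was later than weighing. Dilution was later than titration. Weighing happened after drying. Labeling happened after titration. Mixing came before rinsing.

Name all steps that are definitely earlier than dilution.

Directly stated before dilution: sampling and titration.
Centrifuging reaches dilution via centrifuging → sampling → dilution.
Drying reaches dilution via drying → sampling → dilution.
Mixing reaches dilution via mixing → titration → dilution.
Likewise rinsing and weighing each reach dilution by chaining the stated constraints.
No chain forces labeling (or any of the others) ahead of dilution.

centrifuging, drying, mixing, rinsing, sampling, titration, weighing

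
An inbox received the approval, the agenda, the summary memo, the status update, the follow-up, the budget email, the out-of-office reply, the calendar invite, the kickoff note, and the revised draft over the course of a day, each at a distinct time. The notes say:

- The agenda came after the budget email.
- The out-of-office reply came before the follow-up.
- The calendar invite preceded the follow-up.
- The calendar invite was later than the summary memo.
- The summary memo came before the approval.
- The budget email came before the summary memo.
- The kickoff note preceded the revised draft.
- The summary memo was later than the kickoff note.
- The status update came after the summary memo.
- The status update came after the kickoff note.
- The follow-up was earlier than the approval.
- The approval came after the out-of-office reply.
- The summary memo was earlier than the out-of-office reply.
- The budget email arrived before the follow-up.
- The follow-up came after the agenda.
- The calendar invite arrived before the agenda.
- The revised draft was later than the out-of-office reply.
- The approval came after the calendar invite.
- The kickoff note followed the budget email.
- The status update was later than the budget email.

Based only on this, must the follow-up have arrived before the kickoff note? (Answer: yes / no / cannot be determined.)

no

Tracing the constraints gives the kickoff note → the summary memo → the out-of-office reply → the follow-up, so the kickoff note must come before the follow-up.
That means the follow-up cannot be before the kickoff note.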